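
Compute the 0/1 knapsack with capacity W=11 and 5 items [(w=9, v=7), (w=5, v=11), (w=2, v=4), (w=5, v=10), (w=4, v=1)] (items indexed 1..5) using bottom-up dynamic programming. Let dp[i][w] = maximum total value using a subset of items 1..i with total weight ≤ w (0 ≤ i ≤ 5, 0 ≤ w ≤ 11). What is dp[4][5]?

i\w   0   1   2   3   4   5   6   7   8   9  10  11
  0   0   0   0   0   0   0   0   0   0   0   0   0
  1   0   0   0   0   0   0   0   0   0   7   7   7
  2   0   0   0   0   0  11  11  11  11  11  11  11
  3   0   0   4   4   4  11  11  15  15  15  15  15
  4   0   0   4   4   4  11  11  15  15  15  21  21
  5   0   0   4   4   4  11  11  15  15  15  21  21

11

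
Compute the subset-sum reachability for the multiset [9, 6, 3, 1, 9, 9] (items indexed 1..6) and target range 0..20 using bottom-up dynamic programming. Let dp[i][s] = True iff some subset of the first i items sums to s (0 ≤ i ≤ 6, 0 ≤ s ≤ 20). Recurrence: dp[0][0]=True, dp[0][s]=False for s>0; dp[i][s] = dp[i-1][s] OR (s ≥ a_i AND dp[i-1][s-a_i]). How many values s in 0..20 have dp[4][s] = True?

i\s   0   1   2   3   4   5   6   7   8   9  10  11  12  13  14  15  16  17  18  19  20
  0   T   F   F   F   F   F   F   F   F   F   F   F   F   F   F   F   F   F   F   F   F
  1   T   F   F   F   F   F   F   F   F   T   F   F   F   F   F   F   F   F   F   F   F
  2   T   F   F   F   F   F   T   F   F   T   F   F   F   F   F   T   F   F   F   F   F
  3   T   F   F   T   F   F   T   F   F   T   F   F   T   F   F   T   F   F   T   F   F
  4   T   T   F   T   T   F   T   T   F   T   T   F   T   T   F   T   T   F   T   T   F
  5   T   T   F   T   T   F   T   T   F   T   T   F   T   T   F   T   T   F   T   T   F
  6   T   T   F   T   T   F   T   T   F   T   T   F   T   T   F   T   T   F   T   T   F

14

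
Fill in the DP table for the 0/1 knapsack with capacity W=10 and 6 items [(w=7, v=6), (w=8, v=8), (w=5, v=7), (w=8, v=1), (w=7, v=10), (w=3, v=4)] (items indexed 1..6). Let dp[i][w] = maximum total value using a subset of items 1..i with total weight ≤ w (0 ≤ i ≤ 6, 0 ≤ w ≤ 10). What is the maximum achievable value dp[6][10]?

i\w   0   1   2   3   4   5   6   7   8   9  10
  0   0   0   0   0   0   0   0   0   0   0   0
  1   0   0   0   0   0   0   0   6   6   6   6
  2   0   0   0   0   0   0   0   6   8   8   8
  3   0   0   0   0   0   7   7   7   8   8   8
  4   0   0   0   0   0   7   7   7   8   8   8
  5   0   0   0   0   0   7   7  10  10  10  10
  6   0   0   0   4   4   7   7  10  11  11  14

14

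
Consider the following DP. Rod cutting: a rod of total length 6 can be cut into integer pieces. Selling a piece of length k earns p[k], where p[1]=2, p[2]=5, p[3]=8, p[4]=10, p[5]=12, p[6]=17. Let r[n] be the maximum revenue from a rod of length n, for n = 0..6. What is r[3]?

8

   n    0    1    2    3    4    5    6
r[n]    0    2    5    8   10   13   17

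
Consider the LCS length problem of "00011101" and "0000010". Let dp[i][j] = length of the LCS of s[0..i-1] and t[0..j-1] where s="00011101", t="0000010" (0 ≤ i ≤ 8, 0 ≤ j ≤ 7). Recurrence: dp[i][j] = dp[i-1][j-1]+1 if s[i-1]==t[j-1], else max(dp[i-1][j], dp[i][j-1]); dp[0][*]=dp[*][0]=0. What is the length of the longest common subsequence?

5

   ''  0  0  0  0  0  1  0
''  0  0  0  0  0  0  0  0
 0  0  1  1  1  1  1  1  1
 0  0  1  2  2  2  2  2  2
 0  0  1  2  3  3  3  3  3
 1  0  1  2  3  3  3  4  4
 1  0  1  2  3  3  3  4  4
 1  0  1  2  3  3  3  4  4
 0  0  1  2  3  4  4  4  5
 1  0  1  2  3  4  4  5  5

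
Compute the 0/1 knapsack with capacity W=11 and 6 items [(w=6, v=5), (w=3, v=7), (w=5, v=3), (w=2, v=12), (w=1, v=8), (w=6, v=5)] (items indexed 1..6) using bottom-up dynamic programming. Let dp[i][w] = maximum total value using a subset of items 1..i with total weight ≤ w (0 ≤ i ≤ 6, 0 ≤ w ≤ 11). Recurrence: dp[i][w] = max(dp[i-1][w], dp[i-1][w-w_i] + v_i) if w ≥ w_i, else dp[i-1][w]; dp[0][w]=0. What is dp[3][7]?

7

i\w   0   1   2   3   4   5   6   7   8   9  10  11
  0   0   0   0   0   0   0   0   0   0   0   0   0
  1   0   0   0   0   0   0   5   5   5   5   5   5
  2   0   0   0   7   7   7   7   7   7  12  12  12
  3   0   0   0   7   7   7   7   7  10  12  12  12
  4   0   0  12  12  12  19  19  19  19  19  22  24
  5   0   8  12  20  20  20  27  27  27  27  27  30
  6   0   8  12  20  20  20  27  27  27  27  27  30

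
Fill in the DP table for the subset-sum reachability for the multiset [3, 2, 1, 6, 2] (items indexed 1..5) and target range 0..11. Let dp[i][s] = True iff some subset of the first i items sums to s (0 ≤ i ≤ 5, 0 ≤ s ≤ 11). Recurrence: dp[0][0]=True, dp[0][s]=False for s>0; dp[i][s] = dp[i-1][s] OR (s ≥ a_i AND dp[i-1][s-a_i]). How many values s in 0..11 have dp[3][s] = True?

7

i\s   0   1   2   3   4   5   6   7   8   9  10  11
  0   T   F   F   F   F   F   F   F   F   F   F   F
  1   T   F   F   T   F   F   F   F   F   F   F   F
  2   T   F   T   T   F   T   F   F   F   F   F   F
  3   T   T   T   T   T   T   T   F   F   F   F   F
  4   T   T   T   T   T   T   T   T   T   T   T   T
  5   T   T   T   T   T   T   T   T   T   T   T   T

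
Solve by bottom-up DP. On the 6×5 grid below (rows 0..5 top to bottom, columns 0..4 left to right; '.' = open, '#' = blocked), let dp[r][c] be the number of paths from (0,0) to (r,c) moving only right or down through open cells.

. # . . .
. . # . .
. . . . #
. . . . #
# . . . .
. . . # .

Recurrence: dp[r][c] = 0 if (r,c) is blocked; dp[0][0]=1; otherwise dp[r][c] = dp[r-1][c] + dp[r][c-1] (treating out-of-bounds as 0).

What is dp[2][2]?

r\c   0   1   2   3   4
  0   1   0   0   0   0
  1   1   1   0   0   0
  2   1   2   2   2   0
  3   1   3   5   7   0
  4   0   3   8  15  15
  5   0   3  11   0  15

2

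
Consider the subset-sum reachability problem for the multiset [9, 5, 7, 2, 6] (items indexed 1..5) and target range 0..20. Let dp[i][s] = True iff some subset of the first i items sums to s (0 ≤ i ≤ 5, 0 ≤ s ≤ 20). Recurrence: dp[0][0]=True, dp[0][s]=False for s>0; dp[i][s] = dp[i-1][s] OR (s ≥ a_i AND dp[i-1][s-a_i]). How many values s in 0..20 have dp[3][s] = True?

i\s   0   1   2   3   4   5   6   7   8   9  10  11  12  13  14  15  16  17  18  19  20
  0   T   F   F   F   F   F   F   F   F   F   F   F   F   F   F   F   F   F   F   F   F
  1   T   F   F   F   F   F   F   F   F   T   F   F   F   F   F   F   F   F   F   F   F
  2   T   F   F   F   F   T   F   F   F   T   F   F   F   F   T   F   F   F   F   F   F
  3   T   F   F   F   F   T   F   T   F   T   F   F   T   F   T   F   T   F   F   F   F
  4   T   F   T   F   F   T   F   T   F   T   F   T   T   F   T   F   T   F   T   F   F
  5   T   F   T   F   F   T   T   T   T   T   F   T   T   T   T   T   T   T   T   F   T

7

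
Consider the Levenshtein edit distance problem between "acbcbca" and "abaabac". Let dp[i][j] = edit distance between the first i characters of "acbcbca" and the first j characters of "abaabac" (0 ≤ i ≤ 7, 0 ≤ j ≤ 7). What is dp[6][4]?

4

   ''  a  b  a  a  b  a  c
''  0  1  2  3  4  5  6  7
 a  1  0  1  2  3  4  5  6
 c  2  1  1  2  3  4  5  5
 b  3  2  1  2  3  3  4  5
 c  4  3  2  2  3  4  4  4
 b  5  4  3  3  3  3  4  5
 c  6  5  4  4  4  4  4  4
 a  7  6  5  4  4  5  4  5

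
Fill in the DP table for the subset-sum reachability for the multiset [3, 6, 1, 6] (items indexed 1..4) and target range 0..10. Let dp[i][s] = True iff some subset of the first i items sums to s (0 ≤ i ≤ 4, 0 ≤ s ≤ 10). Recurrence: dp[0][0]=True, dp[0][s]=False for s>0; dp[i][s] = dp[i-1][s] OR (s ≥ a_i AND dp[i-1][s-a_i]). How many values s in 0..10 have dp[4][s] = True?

i\s   0   1   2   3   4   5   6   7   8   9  10
  0   T   F   F   F   F   F   F   F   F   F   F
  1   T   F   F   T   F   F   F   F   F   F   F
  2   T   F   F   T   F   F   T   F   F   T   F
  3   T   T   F   T   T   F   T   T   F   T   T
  4   T   T   F   T   T   F   T   T   F   T   T

8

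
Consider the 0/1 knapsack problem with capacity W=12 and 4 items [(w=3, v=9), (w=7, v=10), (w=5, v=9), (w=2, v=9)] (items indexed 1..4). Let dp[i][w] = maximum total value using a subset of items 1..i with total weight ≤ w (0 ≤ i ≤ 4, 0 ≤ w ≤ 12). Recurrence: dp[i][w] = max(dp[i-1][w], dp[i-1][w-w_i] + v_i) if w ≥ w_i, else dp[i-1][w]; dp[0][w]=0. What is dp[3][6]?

9

i\w   0   1   2   3   4   5   6   7   8   9  10  11  12
  0   0   0   0   0   0   0   0   0   0   0   0   0   0
  1   0   0   0   9   9   9   9   9   9   9   9   9   9
  2   0   0   0   9   9   9   9  10  10  10  19  19  19
  3   0   0   0   9   9   9   9  10  18  18  19  19  19
  4   0   0   9   9   9  18  18  18  18  19  27  27  28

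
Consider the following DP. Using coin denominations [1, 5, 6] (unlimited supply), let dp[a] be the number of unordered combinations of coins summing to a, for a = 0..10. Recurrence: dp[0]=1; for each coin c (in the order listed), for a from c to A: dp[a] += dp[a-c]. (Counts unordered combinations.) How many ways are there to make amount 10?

4

after  coin     0     1     2     3     4     5     6     7     8     9    10
          1     1     1     1     1     1     1     1     1     1     1     1
          5     1     1     1     1     1     2     2     2     2     2     3
          6     1     1     1     1     1     2     3     3     3     3     4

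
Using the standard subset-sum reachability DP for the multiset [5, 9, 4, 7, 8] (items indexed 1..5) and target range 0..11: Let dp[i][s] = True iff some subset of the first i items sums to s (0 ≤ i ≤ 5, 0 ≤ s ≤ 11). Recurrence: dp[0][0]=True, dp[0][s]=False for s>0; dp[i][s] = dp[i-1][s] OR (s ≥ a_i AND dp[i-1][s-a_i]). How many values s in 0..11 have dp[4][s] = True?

i\s   0   1   2   3   4   5   6   7   8   9  10  11
  0   T   F   F   F   F   F   F   F   F   F   F   F
  1   T   F   F   F   F   T   F   F   F   F   F   F
  2   T   F   F   F   F   T   F   F   F   T   F   F
  3   T   F   F   F   T   T   F   F   F   T   F   F
  4   T   F   F   F   T   T   F   T   F   T   F   T
  5   T   F   F   F   T   T   F   T   T   T   F   T

6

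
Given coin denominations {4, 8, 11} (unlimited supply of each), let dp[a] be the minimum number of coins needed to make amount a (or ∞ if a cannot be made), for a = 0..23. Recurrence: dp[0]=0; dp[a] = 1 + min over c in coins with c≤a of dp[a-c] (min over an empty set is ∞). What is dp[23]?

3

 a  0  1  2  3  4  5  6  7  8  9 10 11 12 13 14 15 16 17 18 19 20 21 22 23
dp  0  -  -  -  1  -  -  -  1  -  -  1  2  -  -  2  2  -  -  2  3  -  2  3
(- denotes ∞ / unreachable)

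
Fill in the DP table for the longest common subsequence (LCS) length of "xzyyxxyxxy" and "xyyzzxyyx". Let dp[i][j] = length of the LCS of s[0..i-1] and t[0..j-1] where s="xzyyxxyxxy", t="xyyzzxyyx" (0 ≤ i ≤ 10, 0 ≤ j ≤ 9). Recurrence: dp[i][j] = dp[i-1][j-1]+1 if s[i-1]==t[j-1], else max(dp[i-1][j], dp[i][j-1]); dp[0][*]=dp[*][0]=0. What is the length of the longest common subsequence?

   ''  x  y  y  z  z  x  y  y  x
''  0  0  0  0  0  0  0  0  0  0
 x  0  1  1  1  1  1  1  1  1  1
 z  0  1  1  1  2  2  2  2  2  2
 y  0  1  2  2  2  2  2  3  3  3
 y  0  1  2  3  3  3  3  3  4  4
 x  0  1  2  3  3  3  4  4  4  5
 x  0  1  2  3  3  3  4  4  4  5
 y  0  1  2  3  3  3  4  5  5  5
 x  0  1  2  3  3  3  4  5  5  6
 x  0  1  2  3  3  3  4  5  5  6
 y  0  1  2  3  3  3  4  5  6  6

6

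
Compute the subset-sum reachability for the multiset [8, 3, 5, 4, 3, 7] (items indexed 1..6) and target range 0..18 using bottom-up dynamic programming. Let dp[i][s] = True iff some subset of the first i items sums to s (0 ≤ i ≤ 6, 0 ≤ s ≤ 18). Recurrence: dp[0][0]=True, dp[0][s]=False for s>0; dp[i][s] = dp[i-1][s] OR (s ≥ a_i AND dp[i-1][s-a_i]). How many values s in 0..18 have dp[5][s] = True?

i\s   0   1   2   3   4   5   6   7   8   9  10  11  12  13  14  15  16  17  18
  0   T   F   F   F   F   F   F   F   F   F   F   F   F   F   F   F   F   F   F
  1   T   F   F   F   F   F   F   F   T   F   F   F   F   F   F   F   F   F   F
  2   T   F   F   T   F   F   F   F   T   F   F   T   F   F   F   F   F   F   F
  3   T   F   F   T   F   T   F   F   T   F   F   T   F   T   F   F   T   F   F
  4   T   F   F   T   T   T   F   T   T   T   F   T   T   T   F   T   T   T   F
  5   T   F   F   T   T   T   T   T   T   T   T   T   T   T   T   T   T   T   T
  6   T   F   F   T   T   T   T   T   T   T   T   T   T   T   T   T   T   T   T

17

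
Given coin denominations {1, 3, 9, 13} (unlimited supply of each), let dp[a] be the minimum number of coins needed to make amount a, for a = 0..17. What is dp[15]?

 a  0  1  2  3  4  5  6  7  8  9 10 11 12 13 14 15 16 17
dp  0  1  2  1  2  3  2  3  4  1  2  3  2  1  2  3  2  3

3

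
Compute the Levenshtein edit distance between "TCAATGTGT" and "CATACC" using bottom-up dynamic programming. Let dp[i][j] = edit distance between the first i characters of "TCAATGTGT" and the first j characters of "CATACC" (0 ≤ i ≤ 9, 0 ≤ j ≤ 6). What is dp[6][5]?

   ''  C  A  T  A  C  C
''  0  1  2  3  4  5  6
 T  1  1  2  2  3  4  5
 C  2  1  2  3  3  3  4
 A  3  2  1  2  3  4  4
 A  4  3  2  2  2  3  4
 T  5  4  3  2  3  3  4
 G  6  5  4  3  3  4  4
 T  7  6  5  4  4  4  5
 G  8  7  6  5  5  5  5
 T  9  8  7  6  6  6  6

4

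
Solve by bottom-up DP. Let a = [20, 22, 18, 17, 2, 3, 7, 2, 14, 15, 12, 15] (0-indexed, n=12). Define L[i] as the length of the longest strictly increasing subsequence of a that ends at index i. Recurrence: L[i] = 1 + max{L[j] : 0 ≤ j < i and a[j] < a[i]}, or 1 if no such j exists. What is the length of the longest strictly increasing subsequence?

   i    0    1    2    3    4    5    6    7    8    9   10   11
a[i]   20   22   18   17    2    3    7    2   14   15   12   15
L[i]    1    2    1    1    1    2    3    1    4    5    4    5

5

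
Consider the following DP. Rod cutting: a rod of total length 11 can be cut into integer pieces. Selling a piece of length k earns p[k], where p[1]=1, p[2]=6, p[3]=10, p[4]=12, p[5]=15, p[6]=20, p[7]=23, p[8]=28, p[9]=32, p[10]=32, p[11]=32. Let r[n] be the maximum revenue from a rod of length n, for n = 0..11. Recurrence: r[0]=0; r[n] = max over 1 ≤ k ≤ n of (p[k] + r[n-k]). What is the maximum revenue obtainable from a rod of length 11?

   n    0    1    2    3    4    5    6    7    8    9   10   11
r[n]    0    1    6   10   12   16   20   23   28   32   34   38

38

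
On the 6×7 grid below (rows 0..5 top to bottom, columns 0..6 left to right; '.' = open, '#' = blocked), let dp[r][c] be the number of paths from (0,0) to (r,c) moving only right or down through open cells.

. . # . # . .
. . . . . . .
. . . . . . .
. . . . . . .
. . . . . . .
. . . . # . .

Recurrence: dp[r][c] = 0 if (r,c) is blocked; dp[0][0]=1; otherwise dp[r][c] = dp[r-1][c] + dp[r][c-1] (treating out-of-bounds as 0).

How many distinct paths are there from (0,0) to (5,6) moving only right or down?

231

r\c   0   1   2   3   4   5   6
  0   1   1   0   0   0   0   0
  1   1   2   2   2   2   2   2
  2   1   3   5   7   9  11  13
  3   1   4   9  16  25  36  49
  4   1   5  14  30  55  91 140
  5   1   6  20  50   0  91 231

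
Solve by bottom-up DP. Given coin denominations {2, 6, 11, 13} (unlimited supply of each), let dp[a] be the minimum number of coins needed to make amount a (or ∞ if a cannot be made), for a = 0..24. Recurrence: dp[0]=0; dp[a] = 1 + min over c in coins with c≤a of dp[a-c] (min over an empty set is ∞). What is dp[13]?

 a  0  1  2  3  4  5  6  7  8  9 10 11 12 13 14 15 16 17 18 19 20 21 22 23 24
dp  0  -  1  -  2  -  1  -  2  -  3  1  2  1  3  2  4  2  3  2  4  3  2  3  2
(- denotes ∞ / unreachable)

1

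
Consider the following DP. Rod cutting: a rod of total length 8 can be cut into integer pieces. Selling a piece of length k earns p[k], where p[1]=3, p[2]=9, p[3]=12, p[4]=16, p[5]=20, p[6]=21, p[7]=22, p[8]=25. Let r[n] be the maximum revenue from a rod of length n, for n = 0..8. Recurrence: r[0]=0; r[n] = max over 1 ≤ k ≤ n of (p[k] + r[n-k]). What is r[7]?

   n    0    1    2    3    4    5    6    7    8
r[n]    0    3    9   12   18   21   27   30   36

30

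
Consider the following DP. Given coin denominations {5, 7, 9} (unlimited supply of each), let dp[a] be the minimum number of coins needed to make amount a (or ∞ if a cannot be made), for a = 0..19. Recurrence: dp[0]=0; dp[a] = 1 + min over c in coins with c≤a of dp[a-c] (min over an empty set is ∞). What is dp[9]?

1

 a  0  1  2  3  4  5  6  7  8  9 10 11 12 13 14 15 16 17 18 19
dp  0  -  -  -  -  1  -  1  -  1  2  -  2  -  2  3  2  3  2  3
(- denotes ∞ / unreachable)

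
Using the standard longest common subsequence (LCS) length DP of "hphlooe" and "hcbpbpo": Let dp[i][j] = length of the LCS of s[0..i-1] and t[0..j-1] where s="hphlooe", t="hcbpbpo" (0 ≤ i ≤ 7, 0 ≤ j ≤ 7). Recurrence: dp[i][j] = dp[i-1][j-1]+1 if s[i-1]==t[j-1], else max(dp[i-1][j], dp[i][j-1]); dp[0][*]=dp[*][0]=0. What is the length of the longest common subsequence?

3

   ''  h  c  b  p  b  p  o
''  0  0  0  0  0  0  0  0
 h  0  1  1  1  1  1  1  1
 p  0  1  1  1  2  2  2  2
 h  0  1  1  1  2  2  2  2
 l  0  1  1  1  2  2  2  2
 o  0  1  1  1  2  2  2  3
 o  0  1  1  1  2  2  2  3
 e  0  1  1  1  2  2  2  3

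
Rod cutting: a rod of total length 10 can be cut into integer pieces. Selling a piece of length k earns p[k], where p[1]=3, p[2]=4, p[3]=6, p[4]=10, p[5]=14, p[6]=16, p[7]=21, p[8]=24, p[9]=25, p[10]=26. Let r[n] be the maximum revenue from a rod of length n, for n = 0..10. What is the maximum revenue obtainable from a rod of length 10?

30

   n    0    1    2    3    4    5    6    7    8    9   10
r[n]    0    3    6    9   12   15   18   21   24   27   30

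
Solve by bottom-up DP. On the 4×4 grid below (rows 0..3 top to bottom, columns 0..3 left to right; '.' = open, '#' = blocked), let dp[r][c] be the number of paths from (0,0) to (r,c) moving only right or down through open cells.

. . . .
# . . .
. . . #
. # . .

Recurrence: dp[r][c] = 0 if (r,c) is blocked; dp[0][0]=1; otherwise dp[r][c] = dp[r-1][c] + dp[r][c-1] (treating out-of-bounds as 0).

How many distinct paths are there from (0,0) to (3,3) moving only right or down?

3

r\c   0   1   2   3
  0   1   1   1   1
  1   0   1   2   3
  2   0   1   3   0
  3   0   0   3   3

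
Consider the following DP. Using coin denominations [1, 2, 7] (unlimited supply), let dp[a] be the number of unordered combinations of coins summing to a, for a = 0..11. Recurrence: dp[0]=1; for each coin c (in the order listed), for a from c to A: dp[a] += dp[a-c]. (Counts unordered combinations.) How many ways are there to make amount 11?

9

after  coin     0     1     2     3     4     5     6     7     8     9    10    11
          1     1     1     1     1     1     1     1     1     1     1     1     1
          2     1     1     2     2     3     3     4     4     5     5     6     6
          7     1     1     2     2     3     3     4     5     6     7     8     9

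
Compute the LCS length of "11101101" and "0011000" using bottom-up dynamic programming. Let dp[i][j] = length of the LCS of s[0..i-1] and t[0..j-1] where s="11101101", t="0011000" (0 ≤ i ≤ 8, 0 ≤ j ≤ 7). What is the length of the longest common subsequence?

   ''  0  0  1  1  0  0  0
''  0  0  0  0  0  0  0  0
 1  0  0  0  1  1  1  1  1
 1  0  0  0  1  2  2  2  2
 1  0  0  0  1  2  2  2  2
 0  0  1  1  1  2  3  3  3
 1  0  1  1  2  2  3  3  3
 1  0  1  1  2  3  3  3  3
 0  0  1  2  2  3  4  4  4
 1  0  1  2  3  3  4  4  4

4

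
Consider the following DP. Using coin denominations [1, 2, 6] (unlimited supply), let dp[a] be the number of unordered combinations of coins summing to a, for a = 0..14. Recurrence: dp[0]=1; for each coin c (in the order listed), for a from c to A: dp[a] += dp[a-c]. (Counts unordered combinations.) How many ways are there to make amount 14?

15

after  coin     0     1     2     3     4     5     6     7     8     9    10    11    12    13    14
          1     1     1     1     1     1     1     1     1     1     1     1     1     1     1     1
          2     1     1     2     2     3     3     4     4     5     5     6     6     7     7     8
          6     1     1     2     2     3     3     5     5     7     7     9     9    12    12    15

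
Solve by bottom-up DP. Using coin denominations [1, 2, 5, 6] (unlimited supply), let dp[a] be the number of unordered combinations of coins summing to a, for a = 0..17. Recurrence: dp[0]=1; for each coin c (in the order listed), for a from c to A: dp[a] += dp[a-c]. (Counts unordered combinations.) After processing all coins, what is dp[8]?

9

after  coin     0     1     2     3     4     5     6     7     8     9    10    11    12    13    14    15    16    17
          1     1     1     1     1     1     1     1     1     1     1     1     1     1     1     1     1     1     1
          2     1     1     2     2     3     3     4     4     5     5     6     6     7     7     8     8     9     9
          5     1     1     2     2     3     4     5     6     7     8    10    11    13    14    16    18    20    22
          6     1     1     2     2     3     4     6     7     9    10    13    15    19    21    25    28    33    37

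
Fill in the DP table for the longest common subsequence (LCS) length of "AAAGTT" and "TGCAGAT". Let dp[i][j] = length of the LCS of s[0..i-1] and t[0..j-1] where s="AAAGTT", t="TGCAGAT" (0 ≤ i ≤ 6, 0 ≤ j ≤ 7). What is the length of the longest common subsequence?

   ''  T  G  C  A  G  A  T
''  0  0  0  0  0  0  0  0
 A  0  0  0  0  1  1  1  1
 A  0  0  0  0  1  1  2  2
 A  0  0  0  0  1  1  2  2
 G  0  0  1  1  1  2  2  2
 T  0  1  1  1  1  2  2  3
 T  0  1  1  1  1  2  2  3

3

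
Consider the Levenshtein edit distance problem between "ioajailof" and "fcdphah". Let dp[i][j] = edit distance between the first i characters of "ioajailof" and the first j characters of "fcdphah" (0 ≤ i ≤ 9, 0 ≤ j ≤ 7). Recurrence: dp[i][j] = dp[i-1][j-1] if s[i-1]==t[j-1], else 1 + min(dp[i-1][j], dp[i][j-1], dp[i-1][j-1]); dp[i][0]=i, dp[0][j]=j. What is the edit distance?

9

   ''  f  c  d  p  h  a  h
''  0  1  2  3  4  5  6  7
 i  1  1  2  3  4  5  6  7
 o  2  2  2  3  4  5  6  7
 a  3  3  3  3  4  5  5  6
 j  4  4  4  4  4  5  6  6
 a  5  5  5  5  5  5  5  6
 i  6  6  6  6  6  6  6  6
 l  7  7  7  7  7  7  7  7
 o  8  8  8  8  8  8  8  8
 f  9  8  9  9  9  9  9  9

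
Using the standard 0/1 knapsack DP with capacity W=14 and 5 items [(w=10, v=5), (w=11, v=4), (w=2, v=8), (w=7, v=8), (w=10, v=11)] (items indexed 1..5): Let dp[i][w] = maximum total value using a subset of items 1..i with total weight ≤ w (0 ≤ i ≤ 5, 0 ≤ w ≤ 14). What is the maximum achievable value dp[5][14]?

19

i\w   0   1   2   3   4   5   6   7   8   9  10  11  12  13  14
  0   0   0   0   0   0   0   0   0   0   0   0   0   0   0   0
  1   0   0   0   0   0   0   0   0   0   0   5   5   5   5   5
  2   0   0   0   0   0   0   0   0   0   0   5   5   5   5   5
  3   0   0   8   8   8   8   8   8   8   8   8   8  13  13  13
  4   0   0   8   8   8   8   8   8   8  16  16  16  16  16  16
  5   0   0   8   8   8   8   8   8   8  16  16  16  19  19  19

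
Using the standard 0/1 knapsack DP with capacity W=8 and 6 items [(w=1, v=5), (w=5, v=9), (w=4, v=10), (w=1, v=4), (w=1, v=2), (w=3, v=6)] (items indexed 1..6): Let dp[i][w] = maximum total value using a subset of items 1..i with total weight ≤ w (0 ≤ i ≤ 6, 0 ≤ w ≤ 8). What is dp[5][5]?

15

i\w   0   1   2   3   4   5   6   7   8
  0   0   0   0   0   0   0   0   0   0
  1   0   5   5   5   5   5   5   5   5
  2   0   5   5   5   5   9  14  14  14
  3   0   5   5   5  10  15  15  15  15
  4   0   5   9   9  10  15  19  19  19
  5   0   5   9  11  11  15  19  21  21
  6   0   5   9  11  11  15  19  21  21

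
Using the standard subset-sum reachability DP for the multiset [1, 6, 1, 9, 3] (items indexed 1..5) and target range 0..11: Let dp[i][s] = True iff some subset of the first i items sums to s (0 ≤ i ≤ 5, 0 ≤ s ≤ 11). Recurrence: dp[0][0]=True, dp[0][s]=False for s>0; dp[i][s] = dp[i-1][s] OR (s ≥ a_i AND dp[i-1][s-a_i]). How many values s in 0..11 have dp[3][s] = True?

i\s   0   1   2   3   4   5   6   7   8   9  10  11
  0   T   F   F   F   F   F   F   F   F   F   F   F
  1   T   T   F   F   F   F   F   F   F   F   F   F
  2   T   T   F   F   F   F   T   T   F   F   F   F
  3   T   T   T   F   F   F   T   T   T   F   F   F
  4   T   T   T   F   F   F   T   T   T   T   T   T
  5   T   T   T   T   T   T   T   T   T   T   T   T

6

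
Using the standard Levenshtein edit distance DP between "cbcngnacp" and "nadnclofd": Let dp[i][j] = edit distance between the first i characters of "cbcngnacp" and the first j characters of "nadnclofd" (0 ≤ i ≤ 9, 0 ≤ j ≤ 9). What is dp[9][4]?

7

   ''  n  a  d  n  c  l  o  f  d
''  0  1  2  3  4  5  6  7  8  9
 c  1  1  2  3  4  4  5  6  7  8
 b  2  2  2  3  4  5  5  6  7  8
 c  3  3  3  3  4  4  5  6  7  8
 n  4  3  4  4  3  4  5  6  7  8
 g  5  4  4  5  4  4  5  6  7  8
 n  6  5  5  5  5  5  5  6  7  8
 a  7  6  5  6  6  6  6  6  7  8
 c  8  7  6  6  7  6  7  7  7  8
 p  9  8  7  7  7  7  7  8  8  8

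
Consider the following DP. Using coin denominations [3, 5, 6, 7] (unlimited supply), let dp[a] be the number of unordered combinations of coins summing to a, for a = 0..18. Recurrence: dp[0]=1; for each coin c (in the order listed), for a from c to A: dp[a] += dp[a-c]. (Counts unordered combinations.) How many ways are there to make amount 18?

7

after  coin     0     1     2     3     4     5     6     7     8     9    10    11    12    13    14    15    16    17    18
          3     1     0     0     1     0     0     1     0     0     1     0     0     1     0     0     1     0     0     1
          5     1     0     0     1     0     1     1     0     1     1     1     1     1     1     1     2     1     1     2
          6     1     0     0     1     0     1     2     0     1     2     1     2     3     1     2     4     2     3     5
          7     1     0     0     1     0     1     2     1     1     2     2     2     4     3     3     5     4     5     7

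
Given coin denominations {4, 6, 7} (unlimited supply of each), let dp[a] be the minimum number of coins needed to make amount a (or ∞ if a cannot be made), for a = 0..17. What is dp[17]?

3

 a  0  1  2  3  4  5  6  7  8  9 10 11 12 13 14 15 16 17
dp  0  -  -  -  1  -  1  1  2  -  2  2  2  2  2  3  3  3
(- denotes ∞ / unreachable)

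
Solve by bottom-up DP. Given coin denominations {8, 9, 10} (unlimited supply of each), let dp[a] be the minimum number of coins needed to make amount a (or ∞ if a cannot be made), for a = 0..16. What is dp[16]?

 a  0  1  2  3  4  5  6  7  8  9 10 11 12 13 14 15 16
dp  0  -  -  -  -  -  -  -  1  1  1  -  -  -  -  -  2
(- denotes ∞ / unreachable)

2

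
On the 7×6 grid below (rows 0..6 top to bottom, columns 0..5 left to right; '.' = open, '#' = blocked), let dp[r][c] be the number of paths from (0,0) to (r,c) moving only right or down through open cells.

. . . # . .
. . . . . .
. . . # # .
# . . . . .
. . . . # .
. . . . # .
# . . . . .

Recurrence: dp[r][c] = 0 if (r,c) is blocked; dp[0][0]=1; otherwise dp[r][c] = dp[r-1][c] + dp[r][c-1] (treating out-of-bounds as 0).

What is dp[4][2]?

12

r\c   0   1   2   3   4   5
  0   1   1   1   0   0   0
  1   1   2   3   3   3   3
  2   1   3   6   0   0   3
  3   0   3   9   9   9  12
  4   0   3  12  21   0  12
  5   0   3  15  36   0  12
  6   0   3  18  54  54  66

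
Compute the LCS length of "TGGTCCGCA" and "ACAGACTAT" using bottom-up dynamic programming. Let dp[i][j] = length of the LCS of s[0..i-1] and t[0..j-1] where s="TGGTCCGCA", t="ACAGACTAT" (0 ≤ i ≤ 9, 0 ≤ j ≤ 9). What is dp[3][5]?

   ''  A  C  A  G  A  C  T  A  T
''  0  0  0  0  0  0  0  0  0  0
 T  0  0  0  0  0  0  0  1  1  1
 G  0  0  0  0  1  1  1  1  1  1
 G  0  0  0  0  1  1  1  1  1  1
 T  0  0  0  0  1  1  1  2  2  2
 C  0  0  1  1  1  1  2  2  2  2
 C  0  0  1  1  1  1  2  2  2  2
 G  0  0  1  1  2  2  2  2  2  2
 C  0  0  1  1  2  2  3  3  3  3
 A  0  1  1  2  2  3  3  3  4  4

1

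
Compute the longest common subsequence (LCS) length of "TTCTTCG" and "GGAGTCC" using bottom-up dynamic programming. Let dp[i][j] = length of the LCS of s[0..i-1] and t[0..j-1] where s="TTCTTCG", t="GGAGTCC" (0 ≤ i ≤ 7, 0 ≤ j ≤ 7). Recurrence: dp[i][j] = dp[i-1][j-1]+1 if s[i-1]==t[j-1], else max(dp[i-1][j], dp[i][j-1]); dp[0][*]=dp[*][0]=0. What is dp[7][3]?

1

   ''  G  G  A  G  T  C  C
''  0  0  0  0  0  0  0  0
 T  0  0  0  0  0  1  1  1
 T  0  0  0  0  0  1  1  1
 C  0  0  0  0  0  1  2  2
 T  0  0  0  0  0  1  2  2
 T  0  0  0  0  0  1  2  2
 C  0  0  0  0  0  1  2  3
 G  0  1  1  1  1  1  2  3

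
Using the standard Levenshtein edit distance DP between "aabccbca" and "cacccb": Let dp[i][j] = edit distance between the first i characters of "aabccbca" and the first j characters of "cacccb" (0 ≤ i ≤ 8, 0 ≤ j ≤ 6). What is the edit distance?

   ''  c  a  c  c  c  b
''  0  1  2  3  4  5  6
 a  1  1  1  2  3  4  5
 a  2  2  1  2  3  4  5
 b  3  3  2  2  3  4  4
 c  4  3  3  2  2  3  4
 c  5  4  4  3  2  2  3
 b  6  5  5  4  3  3  2
 c  7  6  6  5  4  3  3
 a  8  7  6  6  5  4  4

4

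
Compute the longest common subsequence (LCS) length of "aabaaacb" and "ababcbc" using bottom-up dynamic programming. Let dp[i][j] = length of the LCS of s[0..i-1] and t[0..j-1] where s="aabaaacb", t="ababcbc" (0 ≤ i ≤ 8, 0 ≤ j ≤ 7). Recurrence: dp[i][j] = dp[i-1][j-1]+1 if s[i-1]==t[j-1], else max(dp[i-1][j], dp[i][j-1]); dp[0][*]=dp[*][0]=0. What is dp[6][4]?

   ''  a  b  a  b  c  b  c
''  0  0  0  0  0  0  0  0
 a  0  1  1  1  1  1  1  1
 a  0  1  1  2  2  2  2  2
 b  0  1  2  2  3  3  3  3
 a  0  1  2  3  3  3  3  3
 a  0  1  2  3  3  3  3  3
 a  0  1  2  3  3  3  3  3
 c  0  1  2  3  3  4  4  4
 b  0  1  2  3  4  4  5  5

3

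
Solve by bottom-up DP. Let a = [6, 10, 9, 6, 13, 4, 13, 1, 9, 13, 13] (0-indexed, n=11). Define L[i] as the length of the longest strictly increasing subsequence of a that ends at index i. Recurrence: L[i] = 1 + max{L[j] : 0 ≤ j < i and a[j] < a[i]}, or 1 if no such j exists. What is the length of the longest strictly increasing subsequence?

3

   i    0    1    2    3    4    5    6    7    8    9   10
a[i]    6   10    9    6   13    4   13    1    9   13   13
L[i]    1    2    2    1    3    1    3    1    2    3    3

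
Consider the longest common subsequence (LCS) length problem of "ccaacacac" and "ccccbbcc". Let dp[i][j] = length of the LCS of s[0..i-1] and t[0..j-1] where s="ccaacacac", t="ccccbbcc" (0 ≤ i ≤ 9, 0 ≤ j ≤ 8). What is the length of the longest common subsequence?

   ''  c  c  c  c  b  b  c  c
''  0  0  0  0  0  0  0  0  0
 c  0  1  1  1  1  1  1  1  1
 c  0  1  2  2  2  2  2  2  2
 a  0  1  2  2  2  2  2  2  2
 a  0  1  2  2  2  2  2  2  2
 c  0  1  2  3  3  3  3  3  3
 a  0  1  2  3  3  3  3  3  3
 c  0  1  2  3  4  4  4  4  4
 a  0  1  2  3  4  4  4  4  4
 c  0  1  2  3  4  4  4  5  5

5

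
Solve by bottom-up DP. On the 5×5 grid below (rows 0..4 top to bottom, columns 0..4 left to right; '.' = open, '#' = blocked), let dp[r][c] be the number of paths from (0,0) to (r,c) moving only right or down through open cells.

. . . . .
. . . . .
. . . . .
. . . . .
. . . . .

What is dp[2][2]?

6

r\c   0   1   2   3   4
  0   1   1   1   1   1
  1   1   2   3   4   5
  2   1   3   6  10  15
  3   1   4  10  20  35
  4   1   5  15  35  70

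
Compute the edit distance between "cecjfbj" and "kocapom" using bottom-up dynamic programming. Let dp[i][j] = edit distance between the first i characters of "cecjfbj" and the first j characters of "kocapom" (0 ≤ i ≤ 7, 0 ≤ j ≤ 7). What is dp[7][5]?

   ''  k  o  c  a  p  o  m
''  0  1  2  3  4  5  6  7
 c  1  1  2  2  3  4  5  6
 e  2  2  2  3  3  4  5  6
 c  3  3  3  2  3  4  5  6
 j  4  4  4  3  3  4  5  6
 f  5  5  5  4  4  4  5  6
 b  6  6  6  5  5  5  5  6
 j  7  7  7  6  6  6  6  6

6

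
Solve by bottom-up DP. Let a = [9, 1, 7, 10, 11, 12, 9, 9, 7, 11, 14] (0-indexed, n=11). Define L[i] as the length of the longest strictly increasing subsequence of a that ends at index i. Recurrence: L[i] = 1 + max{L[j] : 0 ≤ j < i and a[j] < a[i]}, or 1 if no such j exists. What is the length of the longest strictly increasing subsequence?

   i    0    1    2    3    4    5    6    7    8    9   10
a[i]    9    1    7   10   11   12    9    9    7   11   14
L[i]    1    1    2    3    4    5    3    3    2    4    6

6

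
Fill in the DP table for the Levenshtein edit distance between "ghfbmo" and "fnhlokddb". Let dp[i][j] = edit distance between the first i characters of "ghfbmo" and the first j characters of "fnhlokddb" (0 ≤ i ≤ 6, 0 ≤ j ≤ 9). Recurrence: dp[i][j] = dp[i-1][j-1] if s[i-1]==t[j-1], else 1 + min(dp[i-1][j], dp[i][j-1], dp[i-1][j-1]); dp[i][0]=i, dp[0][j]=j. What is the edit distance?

   ''  f  n  h  l  o  k  d  d  b
''  0  1  2  3  4  5  6  7  8  9
 g  1  1  2  3  4  5  6  7  8  9
 h  2  2  2  2  3  4  5  6  7  8
 f  3  2  3  3  3  4  5  6  7  8
 b  4  3  3  4  4  4  5  6  7  7
 m  5  4  4  4  5  5  5  6  7  8
 o  6  5  5  5  5  5  6  6  7  8

8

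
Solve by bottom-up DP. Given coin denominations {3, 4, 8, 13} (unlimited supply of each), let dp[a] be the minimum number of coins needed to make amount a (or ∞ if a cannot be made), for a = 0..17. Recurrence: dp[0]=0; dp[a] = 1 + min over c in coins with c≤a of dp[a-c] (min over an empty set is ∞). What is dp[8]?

1

 a  0  1  2  3  4  5  6  7  8  9 10 11 12 13 14 15 16 17
dp  0  -  -  1  1  -  2  2  1  3  3  2  2  1  3  3  2  2
(- denotes ∞ / unreachable)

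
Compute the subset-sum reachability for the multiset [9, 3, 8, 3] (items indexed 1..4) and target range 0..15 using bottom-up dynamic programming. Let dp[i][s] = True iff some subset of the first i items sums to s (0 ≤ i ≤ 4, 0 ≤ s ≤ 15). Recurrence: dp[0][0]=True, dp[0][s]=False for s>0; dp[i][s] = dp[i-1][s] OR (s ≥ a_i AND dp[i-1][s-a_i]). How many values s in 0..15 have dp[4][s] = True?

i\s   0   1   2   3   4   5   6   7   8   9  10  11  12  13  14  15
  0   T   F   F   F   F   F   F   F   F   F   F   F   F   F   F   F
  1   T   F   F   F   F   F   F   F   F   T   F   F   F   F   F   F
  2   T   F   F   T   F   F   F   F   F   T   F   F   T   F   F   F
  3   T   F   F   T   F   F   F   F   T   T   F   T   T   F   F   F
  4   T   F   F   T   F   F   T   F   T   T   F   T   T   F   T   T

9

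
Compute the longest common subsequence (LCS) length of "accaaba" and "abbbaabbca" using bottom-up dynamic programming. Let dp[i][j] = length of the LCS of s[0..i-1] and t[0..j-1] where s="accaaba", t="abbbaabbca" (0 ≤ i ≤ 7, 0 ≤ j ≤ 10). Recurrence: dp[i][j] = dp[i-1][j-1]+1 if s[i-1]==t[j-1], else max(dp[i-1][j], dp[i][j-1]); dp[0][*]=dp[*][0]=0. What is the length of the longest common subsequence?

5

   ''  a  b  b  b  a  a  b  b  c  a
''  0  0  0  0  0  0  0  0  0  0  0
 a  0  1  1  1  1  1  1  1  1  1  1
 c  0  1  1  1  1  1  1  1  1  2  2
 c  0  1  1  1  1  1  1  1  1  2  2
 a  0  1  1  1  1  2  2  2  2  2  3
 a  0  1  1  1  1  2  3  3  3  3  3
 b  0  1  2  2  2  2  3  4  4  4  4
 a  0  1  2  2  2  3  3  4  4  4  5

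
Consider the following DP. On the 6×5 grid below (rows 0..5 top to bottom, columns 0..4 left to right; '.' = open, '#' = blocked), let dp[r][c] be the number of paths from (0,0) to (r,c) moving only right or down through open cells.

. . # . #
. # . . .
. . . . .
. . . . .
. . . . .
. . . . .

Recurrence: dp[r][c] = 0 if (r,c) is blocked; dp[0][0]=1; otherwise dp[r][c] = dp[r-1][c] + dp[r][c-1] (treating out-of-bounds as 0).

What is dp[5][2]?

10

r\c   0   1   2   3   4
  0   1   1   0   0   0
  1   1   0   0   0   0
  2   1   1   1   1   1
  3   1   2   3   4   5
  4   1   3   6  10  15
  5   1   4  10  20  35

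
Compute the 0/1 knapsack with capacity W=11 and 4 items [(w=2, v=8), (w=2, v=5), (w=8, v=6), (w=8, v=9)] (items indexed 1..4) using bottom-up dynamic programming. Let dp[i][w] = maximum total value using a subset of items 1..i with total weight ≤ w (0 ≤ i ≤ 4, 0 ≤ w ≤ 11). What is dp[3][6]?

i\w   0   1   2   3   4   5   6   7   8   9  10  11
  0   0   0   0   0   0   0   0   0   0   0   0   0
  1   0   0   8   8   8   8   8   8   8   8   8   8
  2   0   0   8   8  13  13  13  13  13  13  13  13
  3   0   0   8   8  13  13  13  13  13  13  14  14
  4   0   0   8   8  13  13  13  13  13  13  17  17

13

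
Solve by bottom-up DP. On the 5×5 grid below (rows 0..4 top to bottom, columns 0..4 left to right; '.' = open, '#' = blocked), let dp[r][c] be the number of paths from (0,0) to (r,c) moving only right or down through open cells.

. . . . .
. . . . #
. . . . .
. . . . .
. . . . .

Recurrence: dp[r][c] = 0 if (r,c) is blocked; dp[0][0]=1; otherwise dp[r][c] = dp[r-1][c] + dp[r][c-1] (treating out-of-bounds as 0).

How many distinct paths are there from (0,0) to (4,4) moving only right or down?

65

r\c   0   1   2   3   4
  0   1   1   1   1   1
  1   1   2   3   4   0
  2   1   3   6  10  10
  3   1   4  10  20  30
  4   1   5  15  35  65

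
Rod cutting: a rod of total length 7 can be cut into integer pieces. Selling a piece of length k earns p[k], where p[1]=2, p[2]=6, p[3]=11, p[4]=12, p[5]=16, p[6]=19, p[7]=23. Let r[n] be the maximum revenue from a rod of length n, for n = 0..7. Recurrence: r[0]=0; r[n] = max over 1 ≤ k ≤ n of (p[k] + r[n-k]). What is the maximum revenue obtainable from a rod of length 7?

   n    0    1    2    3    4    5    6    7
r[n]    0    2    6   11   13   17   22   24

24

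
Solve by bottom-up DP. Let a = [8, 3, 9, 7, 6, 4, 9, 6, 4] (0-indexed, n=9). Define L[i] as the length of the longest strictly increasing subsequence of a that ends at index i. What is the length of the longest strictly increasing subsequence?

   i    0    1    2    3    4    5    6    7    8
a[i]    8    3    9    7    6    4    9    6    4
L[i]    1    1    2    2    2    2    3    3    2

3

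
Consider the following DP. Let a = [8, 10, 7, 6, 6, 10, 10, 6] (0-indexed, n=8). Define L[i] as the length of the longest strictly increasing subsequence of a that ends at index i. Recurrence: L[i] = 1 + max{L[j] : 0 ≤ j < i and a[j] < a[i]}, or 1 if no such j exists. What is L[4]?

1

   i    0    1    2    3    4    5    6    7
a[i]    8   10    7    6    6   10   10    6
L[i]    1    2    1    1    1    2    2    1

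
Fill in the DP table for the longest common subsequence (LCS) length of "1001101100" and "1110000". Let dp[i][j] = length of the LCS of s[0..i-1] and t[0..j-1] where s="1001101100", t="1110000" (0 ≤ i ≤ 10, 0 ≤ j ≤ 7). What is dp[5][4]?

3

   ''  1  1  1  0  0  0  0
''  0  0  0  0  0  0  0  0
 1  0  1  1  1  1  1  1  1
 0  0  1  1  1  2  2  2  2
 0  0  1  1  1  2  3  3  3
 1  0  1  2  2  2  3  3  3
 1  0  1  2  3  3  3  3  3
 0  0  1  2  3  4  4  4  4
 1  0  1  2  3  4  4  4  4
 1  0  1  2  3  4  4  4  4
 0  0  1  2  3  4  5  5  5
 0  0  1  2  3  4  5  6  6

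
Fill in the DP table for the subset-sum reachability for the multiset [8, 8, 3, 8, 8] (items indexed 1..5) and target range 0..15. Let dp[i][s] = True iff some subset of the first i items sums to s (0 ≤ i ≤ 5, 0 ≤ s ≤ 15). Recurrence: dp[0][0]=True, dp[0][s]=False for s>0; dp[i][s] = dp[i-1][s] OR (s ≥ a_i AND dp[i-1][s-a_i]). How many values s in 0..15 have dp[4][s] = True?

4

i\s   0   1   2   3   4   5   6   7   8   9  10  11  12  13  14  15
  0   T   F   F   F   F   F   F   F   F   F   F   F   F   F   F   F
  1   T   F   F   F   F   F   F   F   T   F   F   F   F   F   F   F
  2   T   F   F   F   F   F   F   F   T   F   F   F   F   F   F   F
  3   T   F   F   T   F   F   F   F   T   F   F   T   F   F   F   F
  4   T   F   F   T   F   F   F   F   T   F   F   T   F   F   F   F
  5   T   F   F   T   F   F   F   F   T   F   F   T   F   F   F   F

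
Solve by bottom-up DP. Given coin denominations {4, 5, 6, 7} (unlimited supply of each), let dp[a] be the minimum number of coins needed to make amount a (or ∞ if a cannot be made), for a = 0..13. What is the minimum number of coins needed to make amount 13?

 a  0  1  2  3  4  5  6  7  8  9 10 11 12 13
dp  0  -  -  -  1  1  1  1  2  2  2  2  2  2
(- denotes ∞ / unreachable)

2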